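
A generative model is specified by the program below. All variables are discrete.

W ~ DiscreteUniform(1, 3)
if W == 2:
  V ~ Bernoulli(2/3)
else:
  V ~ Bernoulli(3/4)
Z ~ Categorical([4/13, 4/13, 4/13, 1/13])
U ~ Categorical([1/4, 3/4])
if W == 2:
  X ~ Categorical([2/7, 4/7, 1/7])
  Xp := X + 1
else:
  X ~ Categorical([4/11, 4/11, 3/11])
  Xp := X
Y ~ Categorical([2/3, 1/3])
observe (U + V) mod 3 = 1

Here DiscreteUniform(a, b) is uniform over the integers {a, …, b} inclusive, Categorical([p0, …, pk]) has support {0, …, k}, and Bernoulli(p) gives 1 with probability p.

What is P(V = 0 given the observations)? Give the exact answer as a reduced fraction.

Enumerate traces; 144 have nonzero weight after conditioning:
  (W=1, V=0, Z=0, U=1, X=0, Y=0) weight 2/429
  (W=1, V=0, Z=0, U=1, X=0, Y=1) weight 1/429
  (W=1, V=0, Z=0, U=1, X=1, Y=0) weight 2/429
  (W=1, V=0, Z=0, U=1, X=1, Y=1) weight 1/429
  (W=1, V=0, Z=0, U=1, X=2, Y=0) weight 1/286
  (W=1, V=0, Z=0, U=1, X=2, Y=1) weight 1/572
  (W=1, V=0, Z=1, U=1, X=0, Y=0) weight 2/429
  (W=1, V=0, Z=1, U=1, X=0, Y=1) weight 1/429
  (W=1, V=1, Z=0, U=0, X=0, Y=0) weight 2/429
  … 135 more
Group by V:
  weight(V=0) = 5/24
  weight(V=1) = 13/72
Total weight = 5/24 + 13/72 = 7/18
P(V=0 | obs) = 5/24 / 7/18 = 15/28
P(V=1 | obs) = 13/72 / 7/18 = 13/28

P(V = 0 | obs) = 15/28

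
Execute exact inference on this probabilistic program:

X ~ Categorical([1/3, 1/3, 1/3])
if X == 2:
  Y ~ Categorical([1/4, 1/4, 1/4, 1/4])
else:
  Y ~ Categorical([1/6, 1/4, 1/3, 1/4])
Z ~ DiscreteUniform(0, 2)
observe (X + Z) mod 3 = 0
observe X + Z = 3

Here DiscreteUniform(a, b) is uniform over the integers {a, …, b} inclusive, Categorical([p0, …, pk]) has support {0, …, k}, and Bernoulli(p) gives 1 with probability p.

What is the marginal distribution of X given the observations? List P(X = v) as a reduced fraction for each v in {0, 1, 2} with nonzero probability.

Enumerate traces; 8 have nonzero weight after conditioning:
  (X=1, Y=0, Z=2) weight 1/54
  (X=1, Y=1, Z=2) weight 1/36
  (X=1, Y=2, Z=2) weight 1/27
  (X=1, Y=3, Z=2) weight 1/36
  (X=2, Y=0, Z=1) weight 1/36
  (X=2, Y=1, Z=1) weight 1/36
  (X=2, Y=2, Z=1) weight 1/36
  (X=2, Y=3, Z=1) weight 1/36
Group by X:
  weight(X=1) = 1/9
  weight(X=2) = 1/9
Total weight = 1/9 + 1/9 = 2/9
P(X=1 | obs) = 1/9 / 2/9 = 1/2
P(X=2 | obs) = 1/9 / 2/9 = 1/2

P(X=1) = 1/2, P(X=2) = 1/2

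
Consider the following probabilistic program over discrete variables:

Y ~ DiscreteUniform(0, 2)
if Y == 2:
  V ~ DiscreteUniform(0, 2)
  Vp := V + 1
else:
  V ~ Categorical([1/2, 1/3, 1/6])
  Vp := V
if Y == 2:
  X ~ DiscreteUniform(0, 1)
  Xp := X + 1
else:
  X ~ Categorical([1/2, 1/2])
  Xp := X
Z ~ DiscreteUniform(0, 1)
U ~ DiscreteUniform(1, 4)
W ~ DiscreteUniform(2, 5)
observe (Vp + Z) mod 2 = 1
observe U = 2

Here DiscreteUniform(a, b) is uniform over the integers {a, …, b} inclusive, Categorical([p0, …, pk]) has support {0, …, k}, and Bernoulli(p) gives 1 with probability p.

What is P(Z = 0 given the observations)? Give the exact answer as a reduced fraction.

P(Z = 0 | obs) = 4/9

Enumerate traces; 72 have nonzero weight after conditioning:
  (Y=0, V=0, X=0, Z=1, U=2, W=2) weight 1/384
  (Y=0, V=0, X=0, Z=1, U=2, W=3) weight 1/384
  (Y=0, V=0, X=0, Z=1, U=2, W=4) weight 1/384
  (Y=0, V=0, X=0, Z=1, U=2, W=5) weight 1/384
  (Y=0, V=0, X=1, Z=1, U=2, W=2) weight 1/384
  (Y=0, V=0, X=1, Z=1, U=2, W=3) weight 1/384
  (Y=0, V=0, X=1, Z=1, U=2, W=4) weight 1/384
  (Y=0, V=0, X=1, Z=1, U=2, W=5) weight 1/384
  (Y=0, V=1, X=0, Z=0, U=2, W=2) weight 1/576
  … 63 more
Group by Z:
  weight(Z=0) = 1/18
  weight(Z=1) = 5/72
Total weight = 1/18 + 5/72 = 1/8
P(Z=0 | obs) = 1/18 / 1/8 = 4/9
P(Z=1 | obs) = 5/72 / 1/8 = 5/9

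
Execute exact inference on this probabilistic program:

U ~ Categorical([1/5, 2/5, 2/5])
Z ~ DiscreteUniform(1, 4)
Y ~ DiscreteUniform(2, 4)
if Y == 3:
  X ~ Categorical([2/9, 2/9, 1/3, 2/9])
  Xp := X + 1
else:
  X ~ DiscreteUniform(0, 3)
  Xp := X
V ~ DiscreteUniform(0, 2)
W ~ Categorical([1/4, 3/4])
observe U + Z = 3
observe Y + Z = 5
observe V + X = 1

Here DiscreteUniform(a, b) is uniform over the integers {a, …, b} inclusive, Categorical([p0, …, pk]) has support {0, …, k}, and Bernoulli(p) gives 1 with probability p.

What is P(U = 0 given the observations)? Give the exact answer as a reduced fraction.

P(U = 0 | obs) = 9/43

Enumerate traces; 12 have nonzero weight after conditioning:
  (U=0, Z=3, Y=2, X=0, V=1, W=0) weight 1/2880
  (U=0, Z=3, Y=2, X=0, V=1, W=1) weight 1/960
  (U=0, Z=3, Y=2, X=1, V=0, W=0) weight 1/2880
  (U=0, Z=3, Y=2, X=1, V=0, W=1) weight 1/960
  (U=1, Z=2, Y=3, X=0, V=1, W=0) weight 1/1620
  (U=1, Z=2, Y=3, X=0, V=1, W=1) weight 1/540
  (U=1, Z=2, Y=3, X=1, V=0, W=0) weight 1/1620
  (U=1, Z=2, Y=3, X=1, V=0, W=1) weight 1/540
  (U=2, Z=1, Y=4, X=0, V=1, W=0) weight 1/1440
  … 3 more
Group by U:
  weight(U=0) = 1/360
  weight(U=1) = 2/405
  weight(U=2) = 1/180
Total weight = 1/360 + 2/405 + 1/180 = 43/3240
P(U=0 | obs) = 1/360 / 43/3240 = 9/43
P(U=1 | obs) = 2/405 / 43/3240 = 16/43
P(U=2 | obs) = 1/180 / 43/3240 = 18/43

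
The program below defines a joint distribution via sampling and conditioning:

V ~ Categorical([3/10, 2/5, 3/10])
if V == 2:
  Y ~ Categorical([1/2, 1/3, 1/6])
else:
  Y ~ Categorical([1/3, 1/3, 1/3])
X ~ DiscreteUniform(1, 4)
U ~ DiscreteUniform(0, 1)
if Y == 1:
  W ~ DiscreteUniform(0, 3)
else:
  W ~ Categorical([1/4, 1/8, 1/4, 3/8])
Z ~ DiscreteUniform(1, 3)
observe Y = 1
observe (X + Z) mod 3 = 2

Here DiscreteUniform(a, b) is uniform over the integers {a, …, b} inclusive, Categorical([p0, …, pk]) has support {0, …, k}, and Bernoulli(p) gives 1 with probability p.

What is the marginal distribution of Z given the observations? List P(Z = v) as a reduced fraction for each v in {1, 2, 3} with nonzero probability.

Enumerate traces; 96 have nonzero weight after conditioning:
  (V=0, Y=1, X=1, U=0, W=0, Z=1) weight 1/960
  (V=0, Y=1, X=1, U=0, W=1, Z=1) weight 1/960
  (V=0, Y=1, X=1, U=0, W=2, Z=1) weight 1/960
  (V=0, Y=1, X=1, U=0, W=3, Z=1) weight 1/960
  (V=0, Y=1, X=1, U=1, W=0, Z=1) weight 1/960
  (V=0, Y=1, X=1, U=1, W=1, Z=1) weight 1/960
  (V=0, Y=1, X=1, U=1, W=2, Z=1) weight 1/960
  (V=0, Y=1, X=1, U=1, W=3, Z=1) weight 1/960
  (V=0, Y=1, X=2, U=0, W=0, Z=3) weight 1/960
  (V=0, Y=1, X=3, U=0, W=0, Z=2) weight 1/960
  … 86 more
Group by Z:
  weight(Z=1) = 1/18
  weight(Z=2) = 1/36
  weight(Z=3) = 1/36
Total weight = 1/18 + 1/36 + 1/36 = 1/9
P(Z=1 | obs) = 1/18 / 1/9 = 1/2
P(Z=2 | obs) = 1/36 / 1/9 = 1/4
P(Z=3 | obs) = 1/36 / 1/9 = 1/4

P(Z=1) = 1/2, P(Z=2) = 1/4, P(Z=3) = 1/4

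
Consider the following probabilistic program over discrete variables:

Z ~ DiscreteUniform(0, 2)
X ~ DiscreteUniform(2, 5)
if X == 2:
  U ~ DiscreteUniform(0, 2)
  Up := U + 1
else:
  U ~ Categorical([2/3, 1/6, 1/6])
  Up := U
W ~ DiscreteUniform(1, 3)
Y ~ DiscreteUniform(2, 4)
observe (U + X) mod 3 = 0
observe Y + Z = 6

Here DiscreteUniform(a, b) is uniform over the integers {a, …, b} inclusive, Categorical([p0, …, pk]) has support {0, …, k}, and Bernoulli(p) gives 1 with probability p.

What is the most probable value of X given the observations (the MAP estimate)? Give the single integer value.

argmax_v P(X = v | obs) = 3

Enumerate traces; 12 have nonzero weight after conditioning:
  (Z=2, X=2, U=1, W=1, Y=4) weight 1/324
  (Z=2, X=2, U=1, W=2, Y=4) weight 1/324
  (Z=2, X=2, U=1, W=3, Y=4) weight 1/324
  (Z=2, X=3, U=0, W=1, Y=4) weight 1/162
  (Z=2, X=3, U=0, W=2, Y=4) weight 1/162
  (Z=2, X=3, U=0, W=3, Y=4) weight 1/162
  (Z=2, X=4, U=2, W=1, Y=4) weight 1/648
  (Z=2, X=4, U=2, W=2, Y=4) weight 1/648
  (Z=2, X=5, U=1, W=1, Y=4) weight 1/648
  … 3 more
Group by X:
  weight(X=2) = 1/108
  weight(X=3) = 1/54
  weight(X=4) = 1/216
  weight(X=5) = 1/216
Total weight = 1/108 + 1/54 + 1/216 + 1/216 = 1/27
P(X=2 | obs) = 1/108 / 1/27 = 1/4
P(X=3 | obs) = 1/54 / 1/27 = 1/2
P(X=4 | obs) = 1/216 / 1/27 = 1/8
P(X=5 | obs) = 1/216 / 1/27 = 1/8
argmax = 3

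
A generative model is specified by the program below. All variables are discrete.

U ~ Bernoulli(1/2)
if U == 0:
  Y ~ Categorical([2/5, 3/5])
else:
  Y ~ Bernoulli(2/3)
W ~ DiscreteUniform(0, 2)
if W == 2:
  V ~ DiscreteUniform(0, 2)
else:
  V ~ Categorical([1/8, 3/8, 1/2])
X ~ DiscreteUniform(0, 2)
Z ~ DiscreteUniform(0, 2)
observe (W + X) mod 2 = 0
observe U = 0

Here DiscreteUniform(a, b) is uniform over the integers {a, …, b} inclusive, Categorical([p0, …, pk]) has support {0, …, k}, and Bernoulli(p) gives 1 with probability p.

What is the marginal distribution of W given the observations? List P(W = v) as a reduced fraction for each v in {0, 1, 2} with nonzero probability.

P(W=0) = 2/5, P(W=1) = 1/5, P(W=2) = 2/5

Enumerate traces; 90 have nonzero weight after conditioning:
  (U=0, Y=0, W=0, V=0, X=0, Z=0) weight 1/1080
  (U=0, Y=0, W=0, V=0, X=0, Z=1) weight 1/1080
  (U=0, Y=0, W=0, V=0, X=0, Z=2) weight 1/1080
  (U=0, Y=0, W=0, V=0, X=2, Z=0) weight 1/1080
  (U=0, Y=0, W=0, V=0, X=2, Z=1) weight 1/1080
  (U=0, Y=0, W=0, V=0, X=2, Z=2) weight 1/1080
  (U=0, Y=0, W=0, V=1, X=0, Z=0) weight 1/360
  (U=0, Y=0, W=0, V=1, X=0, Z=1) weight 1/360
  (U=0, Y=0, W=1, V=0, X=1, Z=0) weight 1/1080
  (U=0, Y=0, W=2, V=0, X=0, Z=0) weight 1/405
  … 80 more
Group by W:
  weight(W=0) = 1/9
  weight(W=1) = 1/18
  weight(W=2) = 1/9
Total weight = 1/9 + 1/18 + 1/9 = 5/18
P(W=0 | obs) = 1/9 / 5/18 = 2/5
P(W=1 | obs) = 1/18 / 5/18 = 1/5
P(W=2 | obs) = 1/9 / 5/18 = 2/5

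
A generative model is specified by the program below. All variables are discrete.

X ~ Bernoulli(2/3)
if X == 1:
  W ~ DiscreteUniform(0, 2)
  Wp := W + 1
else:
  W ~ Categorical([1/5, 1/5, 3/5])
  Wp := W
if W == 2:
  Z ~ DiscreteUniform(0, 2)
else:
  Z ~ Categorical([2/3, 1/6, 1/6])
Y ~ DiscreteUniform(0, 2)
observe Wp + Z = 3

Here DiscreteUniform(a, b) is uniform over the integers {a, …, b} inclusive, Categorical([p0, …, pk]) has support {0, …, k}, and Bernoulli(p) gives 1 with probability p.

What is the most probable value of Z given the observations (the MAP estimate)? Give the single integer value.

Enumerate traces; 15 have nonzero weight after conditioning:
  (X=0, W=1, Z=2, Y=0) weight 1/270
  (X=0, W=1, Z=2, Y=1) weight 1/270
  (X=0, W=1, Z=2, Y=2) weight 1/270
  (X=0, W=2, Z=1, Y=0) weight 1/45
  (X=0, W=2, Z=1, Y=1) weight 1/45
  (X=0, W=2, Z=1, Y=2) weight 1/45
  (X=1, W=0, Z=2, Y=0) weight 1/81
  (X=1, W=0, Z=2, Y=1) weight 1/81
  (X=1, W=2, Z=0, Y=0) weight 2/81
  … 6 more
Group by Z:
  weight(Z=0) = 2/27
  weight(Z=1) = 14/135
  weight(Z=2) = 13/270
Total weight = 2/27 + 14/135 + 13/270 = 61/270
P(Z=0 | obs) = 2/27 / 61/270 = 20/61
P(Z=1 | obs) = 14/135 / 61/270 = 28/61
P(Z=2 | obs) = 13/270 / 61/270 = 13/61
argmax = 1

argmax_v P(Z = v | obs) = 1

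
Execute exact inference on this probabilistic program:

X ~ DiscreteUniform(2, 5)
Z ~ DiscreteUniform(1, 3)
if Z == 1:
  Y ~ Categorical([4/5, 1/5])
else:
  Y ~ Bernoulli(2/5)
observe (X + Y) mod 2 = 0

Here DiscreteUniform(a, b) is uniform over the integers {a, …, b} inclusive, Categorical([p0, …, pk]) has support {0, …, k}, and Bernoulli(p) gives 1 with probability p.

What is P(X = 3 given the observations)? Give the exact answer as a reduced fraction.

P(X = 3 | obs) = 1/6

Enumerate traces; 12 have nonzero weight after conditioning:
  (X=2, Z=1, Y=0) weight 1/15
  (X=2, Z=2, Y=0) weight 1/20
  (X=2, Z=3, Y=0) weight 1/20
  (X=3, Z=1, Y=1) weight 1/60
  (X=3, Z=2, Y=1) weight 1/30
  (X=3, Z=3, Y=1) weight 1/30
  (X=4, Z=1, Y=0) weight 1/15
  (X=4, Z=2, Y=0) weight 1/20
  (X=5, Z=1, Y=1) weight 1/60
  … 3 more
Group by X:
  weight(X=2) = 1/6
  weight(X=3) = 1/12
  weight(X=4) = 1/6
  weight(X=5) = 1/12
Total weight = 1/6 + 1/12 + 1/6 + 1/12 = 1/2
P(X=2 | obs) = 1/6 / 1/2 = 1/3
P(X=3 | obs) = 1/12 / 1/2 = 1/6
P(X=4 | obs) = 1/6 / 1/2 = 1/3
P(X=5 | obs) = 1/12 / 1/2 = 1/6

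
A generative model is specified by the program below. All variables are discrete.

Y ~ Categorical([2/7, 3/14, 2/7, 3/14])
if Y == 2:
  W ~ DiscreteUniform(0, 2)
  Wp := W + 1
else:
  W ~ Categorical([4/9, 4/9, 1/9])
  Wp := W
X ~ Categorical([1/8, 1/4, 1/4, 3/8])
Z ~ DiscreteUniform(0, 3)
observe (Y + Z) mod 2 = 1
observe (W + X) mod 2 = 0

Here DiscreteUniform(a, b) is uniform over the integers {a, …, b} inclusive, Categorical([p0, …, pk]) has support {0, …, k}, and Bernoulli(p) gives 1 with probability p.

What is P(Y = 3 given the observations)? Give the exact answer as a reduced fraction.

Enumerate traces; 48 have nonzero weight after conditioning:
  (Y=0, W=0, X=0, Z=1) weight 1/252
  (Y=0, W=0, X=0, Z=3) weight 1/252
  (Y=0, W=0, X=2, Z=1) weight 1/126
  (Y=0, W=0, X=2, Z=3) weight 1/126
  (Y=0, W=1, X=1, Z=1) weight 1/126
  (Y=0, W=1, X=1, Z=3) weight 1/126
  (Y=0, W=1, X=3, Z=1) weight 1/84
  (Y=0, W=1, X=3, Z=3) weight 1/84
  (Y=1, W=0, X=0, Z=0) weight 1/336
  (Y=2, W=0, X=0, Z=1) weight 1/336
  … 38 more
Group by Y:
  weight(Y=0) = 5/72
  weight(Y=1) = 5/96
  weight(Y=2) = 11/168
  weight(Y=3) = 5/96
Total weight = 5/72 + 5/96 + 11/168 + 5/96 = 241/1008
P(Y=0 | obs) = 5/72 / 241/1008 = 70/241
P(Y=1 | obs) = 5/96 / 241/1008 = 105/482
P(Y=2 | obs) = 11/168 / 241/1008 = 66/241
P(Y=3 | obs) = 5/96 / 241/1008 = 105/482

P(Y = 3 | obs) = 105/482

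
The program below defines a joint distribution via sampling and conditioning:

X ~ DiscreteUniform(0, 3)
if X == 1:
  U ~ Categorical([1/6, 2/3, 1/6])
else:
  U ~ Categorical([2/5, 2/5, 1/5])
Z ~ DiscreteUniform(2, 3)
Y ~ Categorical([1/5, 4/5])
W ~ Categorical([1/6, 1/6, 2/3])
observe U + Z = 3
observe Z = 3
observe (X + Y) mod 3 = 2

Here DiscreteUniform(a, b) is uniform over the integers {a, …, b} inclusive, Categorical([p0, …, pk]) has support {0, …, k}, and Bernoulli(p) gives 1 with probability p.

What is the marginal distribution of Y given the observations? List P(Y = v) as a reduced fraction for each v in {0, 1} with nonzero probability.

Enumerate traces; 6 have nonzero weight after conditioning:
  (X=1, U=0, Z=3, Y=1, W=0) weight 1/360
  (X=1, U=0, Z=3, Y=1, W=1) weight 1/360
  (X=1, U=0, Z=3, Y=1, W=2) weight 1/90
  (X=2, U=0, Z=3, Y=0, W=0) weight 1/600
  (X=2, U=0, Z=3, Y=0, W=1) weight 1/600
  (X=2, U=0, Z=3, Y=0, W=2) weight 1/150
Group by Y:
  weight(Y=0) = 1/100
  weight(Y=1) = 1/60
Total weight = 1/100 + 1/60 = 2/75
P(Y=0 | obs) = 1/100 / 2/75 = 3/8
P(Y=1 | obs) = 1/60 / 2/75 = 5/8

P(Y=0) = 3/8, P(Y=1) = 5/8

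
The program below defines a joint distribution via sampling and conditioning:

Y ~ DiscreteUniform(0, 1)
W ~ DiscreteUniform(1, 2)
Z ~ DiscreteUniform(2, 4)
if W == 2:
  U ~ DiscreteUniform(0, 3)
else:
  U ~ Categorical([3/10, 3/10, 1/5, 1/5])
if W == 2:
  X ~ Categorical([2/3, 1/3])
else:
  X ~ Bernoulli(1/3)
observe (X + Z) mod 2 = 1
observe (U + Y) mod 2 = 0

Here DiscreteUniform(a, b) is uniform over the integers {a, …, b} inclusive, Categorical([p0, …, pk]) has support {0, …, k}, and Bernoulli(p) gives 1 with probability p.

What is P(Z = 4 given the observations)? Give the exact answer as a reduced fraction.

P(Z = 4 | obs) = 1/4

Enumerate traces; 24 have nonzero weight after conditioning:
  (Y=0, W=1, Z=2, U=0, X=1) weight 1/120
  (Y=0, W=1, Z=2, U=2, X=1) weight 1/180
  (Y=0, W=1, Z=3, U=0, X=0) weight 1/60
  (Y=0, W=1, Z=3, U=2, X=0) weight 1/90
  (Y=0, W=1, Z=4, U=0, X=1) weight 1/120
  (Y=0, W=1, Z=4, U=2, X=1) weight 1/180
  (Y=0, W=2, Z=2, U=0, X=1) weight 1/144
  (Y=0, W=2, Z=2, U=2, X=1) weight 1/144
  … 16 more
Group by Z:
  weight(Z=2) = 1/18
  weight(Z=3) = 1/9
  weight(Z=4) = 1/18
Total weight = 1/18 + 1/9 + 1/18 = 2/9
P(Z=2 | obs) = 1/18 / 2/9 = 1/4
P(Z=3 | obs) = 1/9 / 2/9 = 1/2
P(Z=4 | obs) = 1/18 / 2/9 = 1/4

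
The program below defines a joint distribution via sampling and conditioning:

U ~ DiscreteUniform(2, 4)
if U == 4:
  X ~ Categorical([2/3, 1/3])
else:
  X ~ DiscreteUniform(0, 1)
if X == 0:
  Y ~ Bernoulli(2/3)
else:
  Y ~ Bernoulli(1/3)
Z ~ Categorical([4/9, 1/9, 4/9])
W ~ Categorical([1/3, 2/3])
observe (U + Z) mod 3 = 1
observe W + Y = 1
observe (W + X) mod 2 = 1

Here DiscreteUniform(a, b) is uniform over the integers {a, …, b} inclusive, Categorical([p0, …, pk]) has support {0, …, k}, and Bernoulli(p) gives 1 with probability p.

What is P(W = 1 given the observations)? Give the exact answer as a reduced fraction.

P(W = 1 | obs) = 62/85

Enumerate traces; 6 have nonzero weight after conditioning:
  (U=2, X=0, Y=0, Z=2, W=1) weight 4/243
  (U=2, X=1, Y=1, Z=2, W=0) weight 2/243
  (U=3, X=0, Y=0, Z=1, W=1) weight 1/243
  (U=3, X=1, Y=1, Z=1, W=0) weight 1/486
  (U=4, X=0, Y=0, Z=0, W=1) weight 16/729
  (U=4, X=1, Y=1, Z=0, W=0) weight 4/729
Group by W:
  weight(W=0) = 23/1458
  weight(W=1) = 31/729
Total weight = 23/1458 + 31/729 = 85/1458
P(W=0 | obs) = 23/1458 / 85/1458 = 23/85
P(W=1 | obs) = 31/729 / 85/1458 = 62/85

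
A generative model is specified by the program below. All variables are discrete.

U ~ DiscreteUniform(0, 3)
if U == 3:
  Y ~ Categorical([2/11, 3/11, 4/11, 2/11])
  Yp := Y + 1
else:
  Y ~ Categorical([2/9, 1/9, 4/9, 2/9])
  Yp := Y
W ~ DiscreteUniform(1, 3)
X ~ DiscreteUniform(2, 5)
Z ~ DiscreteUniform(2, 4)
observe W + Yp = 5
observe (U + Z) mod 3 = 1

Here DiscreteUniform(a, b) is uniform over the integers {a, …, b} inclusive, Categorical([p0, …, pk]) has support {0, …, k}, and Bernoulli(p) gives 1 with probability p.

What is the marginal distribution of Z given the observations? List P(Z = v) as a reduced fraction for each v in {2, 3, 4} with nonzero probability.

Enumerate traces; 36 have nonzero weight after conditioning:
  (U=0, Y=2, W=3, X=2, Z=4) weight 1/324
  (U=0, Y=2, W=3, X=3, Z=4) weight 1/324
  (U=0, Y=2, W=3, X=4, Z=4) weight 1/324
  (U=0, Y=2, W=3, X=5, Z=4) weight 1/324
  (U=0, Y=3, W=2, X=2, Z=4) weight 1/648
  (U=0, Y=3, W=2, X=3, Z=4) weight 1/648
  (U=0, Y=3, W=2, X=4, Z=4) weight 1/648
  (U=0, Y=3, W=2, X=5, Z=4) weight 1/648
  (U=1, Y=2, W=3, X=2, Z=3) weight 1/324
  (U=2, Y=2, W=3, X=2, Z=2) weight 1/324
  … 26 more
Group by Z:
  weight(Z=2) = 1/54
  weight(Z=3) = 1/54
  weight(Z=4) = 49/1188
Total weight = 1/54 + 1/54 + 49/1188 = 31/396
P(Z=2 | obs) = 1/54 / 31/396 = 22/93
P(Z=3 | obs) = 1/54 / 31/396 = 22/93
P(Z=4 | obs) = 49/1188 / 31/396 = 49/93

P(Z=2) = 22/93, P(Z=3) = 22/93, P(Z=4) = 49/93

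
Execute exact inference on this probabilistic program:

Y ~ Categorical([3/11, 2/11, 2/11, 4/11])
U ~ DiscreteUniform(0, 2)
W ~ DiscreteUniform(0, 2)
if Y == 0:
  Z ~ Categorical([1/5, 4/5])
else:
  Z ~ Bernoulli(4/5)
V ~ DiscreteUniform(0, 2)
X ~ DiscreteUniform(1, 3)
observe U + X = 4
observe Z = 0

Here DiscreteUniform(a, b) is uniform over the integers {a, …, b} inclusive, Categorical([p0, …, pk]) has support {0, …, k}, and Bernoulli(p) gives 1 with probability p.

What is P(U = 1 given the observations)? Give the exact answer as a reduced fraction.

P(U = 1 | obs) = 1/2

Enumerate traces; 72 have nonzero weight after conditioning:
  (Y=0, U=1, W=0, Z=0, V=0, X=3) weight 1/1485
  (Y=0, U=1, W=0, Z=0, V=1, X=3) weight 1/1485
  (Y=0, U=1, W=0, Z=0, V=2, X=3) weight 1/1485
  (Y=0, U=1, W=1, Z=0, V=0, X=3) weight 1/1485
  (Y=0, U=1, W=1, Z=0, V=1, X=3) weight 1/1485
  (Y=0, U=1, W=1, Z=0, V=2, X=3) weight 1/1485
  (Y=0, U=1, W=2, Z=0, V=0, X=3) weight 1/1485
  (Y=0, U=1, W=2, Z=0, V=1, X=3) weight 1/1485
  (Y=0, U=2, W=0, Z=0, V=0, X=2) weight 1/1485
  … 63 more
Group by U:
  weight(U=1) = 1/45
  weight(U=2) = 1/45
Total weight = 1/45 + 1/45 = 2/45
P(U=1 | obs) = 1/45 / 2/45 = 1/2
P(U=2 | obs) = 1/45 / 2/45 = 1/2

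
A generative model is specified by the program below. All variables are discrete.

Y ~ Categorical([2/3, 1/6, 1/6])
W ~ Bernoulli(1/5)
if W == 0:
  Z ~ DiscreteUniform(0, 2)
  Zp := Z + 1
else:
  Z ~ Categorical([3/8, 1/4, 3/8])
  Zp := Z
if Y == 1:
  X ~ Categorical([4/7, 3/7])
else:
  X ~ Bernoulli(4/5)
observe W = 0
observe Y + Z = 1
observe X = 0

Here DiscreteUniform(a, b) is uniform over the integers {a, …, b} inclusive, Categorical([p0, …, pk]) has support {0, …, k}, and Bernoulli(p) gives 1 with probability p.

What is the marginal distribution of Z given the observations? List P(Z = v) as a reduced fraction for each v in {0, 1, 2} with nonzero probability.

P(Z=0) = 5/12, P(Z=1) = 7/12

Enumerate traces; 2 have nonzero weight after conditioning:
  (Y=0, W=0, Z=1, X=0) weight 8/225
  (Y=1, W=0, Z=0, X=0) weight 8/315
Group by Z:
  weight(Z=0) = 8/315
  weight(Z=1) = 8/225
Total weight = 8/315 + 8/225 = 32/525
P(Z=0 | obs) = 8/315 / 32/525 = 5/12
P(Z=1 | obs) = 8/225 / 32/525 = 7/12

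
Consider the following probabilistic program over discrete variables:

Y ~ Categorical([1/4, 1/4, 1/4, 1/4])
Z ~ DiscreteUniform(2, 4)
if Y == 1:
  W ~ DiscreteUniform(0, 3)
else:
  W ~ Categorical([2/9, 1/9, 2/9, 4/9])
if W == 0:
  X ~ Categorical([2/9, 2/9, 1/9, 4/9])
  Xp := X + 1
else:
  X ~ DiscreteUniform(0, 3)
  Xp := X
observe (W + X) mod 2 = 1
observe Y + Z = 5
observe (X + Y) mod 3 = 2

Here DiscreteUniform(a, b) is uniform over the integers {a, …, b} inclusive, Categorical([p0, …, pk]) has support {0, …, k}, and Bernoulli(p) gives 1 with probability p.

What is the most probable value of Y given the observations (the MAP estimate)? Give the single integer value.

argmax_v P(Y = v | obs) = 2

Enumerate traces; 8 have nonzero weight after conditioning:
  (Y=1, Z=4, W=0, X=1) weight 1/216
  (Y=1, Z=4, W=2, X=1) weight 1/192
  (Y=2, Z=3, W=0, X=3) weight 2/243
  (Y=2, Z=3, W=1, X=0) weight 1/432
  (Y=2, Z=3, W=2, X=3) weight 1/216
  (Y=2, Z=3, W=3, X=0) weight 1/108
  (Y=3, Z=2, W=1, X=2) weight 1/432
  (Y=3, Z=2, W=3, X=2) weight 1/108
Group by Y:
  weight(Y=1) = 17/1728
  weight(Y=2) = 95/3888
  weight(Y=3) = 5/432
Total weight = 17/1728 + 95/3888 + 5/432 = 713/15552
P(Y=1 | obs) = 17/1728 / 713/15552 = 153/713
P(Y=2 | obs) = 95/3888 / 713/15552 = 380/713
P(Y=3 | obs) = 5/432 / 713/15552 = 180/713
argmax = 2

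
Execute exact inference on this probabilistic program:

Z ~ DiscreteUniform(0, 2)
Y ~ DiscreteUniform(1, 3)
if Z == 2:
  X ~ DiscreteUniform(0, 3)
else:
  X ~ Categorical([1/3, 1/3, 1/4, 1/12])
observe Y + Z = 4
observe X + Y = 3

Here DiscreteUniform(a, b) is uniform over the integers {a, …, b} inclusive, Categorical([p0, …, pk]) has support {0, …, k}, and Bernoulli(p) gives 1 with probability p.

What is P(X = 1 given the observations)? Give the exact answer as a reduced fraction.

P(X = 1 | obs) = 3/7

Enumerate traces; 2 have nonzero weight after conditioning:
  (Z=1, Y=3, X=0) weight 1/27
  (Z=2, Y=2, X=1) weight 1/36
Group by X:
  weight(X=0) = 1/27
  weight(X=1) = 1/36
Total weight = 1/27 + 1/36 = 7/108
P(X=0 | obs) = 1/27 / 7/108 = 4/7
P(X=1 | obs) = 1/36 / 7/108 = 3/7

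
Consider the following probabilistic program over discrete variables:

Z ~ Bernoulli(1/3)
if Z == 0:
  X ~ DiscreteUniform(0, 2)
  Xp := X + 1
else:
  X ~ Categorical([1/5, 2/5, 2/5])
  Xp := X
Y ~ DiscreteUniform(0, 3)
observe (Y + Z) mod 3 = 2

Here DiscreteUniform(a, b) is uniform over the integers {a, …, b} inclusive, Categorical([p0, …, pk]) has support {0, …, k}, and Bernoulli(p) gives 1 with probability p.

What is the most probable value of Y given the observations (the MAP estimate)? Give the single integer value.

argmax_v P(Y = v | obs) = 2

Enumerate traces; 6 have nonzero weight after conditioning:
  (Z=0, X=0, Y=2) weight 1/18
  (Z=0, X=1, Y=2) weight 1/18
  (Z=0, X=2, Y=2) weight 1/18
  (Z=1, X=0, Y=1) weight 1/60
  (Z=1, X=1, Y=1) weight 1/30
  (Z=1, X=2, Y=1) weight 1/30
Group by Y:
  weight(Y=1) = 1/12
  weight(Y=2) = 1/6
Total weight = 1/12 + 1/6 = 1/4
P(Y=1 | obs) = 1/12 / 1/4 = 1/3
P(Y=2 | obs) = 1/6 / 1/4 = 2/3
argmax = 2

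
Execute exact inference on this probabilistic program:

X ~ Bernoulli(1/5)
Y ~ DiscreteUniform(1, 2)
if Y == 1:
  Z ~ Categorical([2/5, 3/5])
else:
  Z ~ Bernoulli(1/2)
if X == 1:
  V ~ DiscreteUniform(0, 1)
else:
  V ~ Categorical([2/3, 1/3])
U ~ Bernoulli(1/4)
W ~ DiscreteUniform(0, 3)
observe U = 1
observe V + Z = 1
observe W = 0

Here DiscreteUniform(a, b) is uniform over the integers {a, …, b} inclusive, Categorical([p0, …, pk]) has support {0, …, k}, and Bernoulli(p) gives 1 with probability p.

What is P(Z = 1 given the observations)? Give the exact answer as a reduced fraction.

Enumerate traces; 8 have nonzero weight after conditioning:
  (X=0, Y=1, Z=0, V=1, U=1, W=0) weight 1/300
  (X=0, Y=1, Z=1, V=0, U=1, W=0) weight 1/100
  (X=0, Y=2, Z=0, V=1, U=1, W=0) weight 1/240
  (X=0, Y=2, Z=1, V=0, U=1, W=0) weight 1/120
  (X=1, Y=1, Z=0, V=1, U=1, W=0) weight 1/800
  (X=1, Y=1, Z=1, V=0, U=1, W=0) weight 3/1600
  (X=1, Y=2, Z=0, V=1, U=1, W=0) weight 1/640
  (X=1, Y=2, Z=1, V=0, U=1, W=0) weight 1/640
Group by Z:
  weight(Z=0) = 33/3200
  weight(Z=1) = 209/9600
Total weight = 33/3200 + 209/9600 = 77/2400
P(Z=0 | obs) = 33/3200 / 77/2400 = 9/28
P(Z=1 | obs) = 209/9600 / 77/2400 = 19/28

P(Z = 1 | obs) = 19/28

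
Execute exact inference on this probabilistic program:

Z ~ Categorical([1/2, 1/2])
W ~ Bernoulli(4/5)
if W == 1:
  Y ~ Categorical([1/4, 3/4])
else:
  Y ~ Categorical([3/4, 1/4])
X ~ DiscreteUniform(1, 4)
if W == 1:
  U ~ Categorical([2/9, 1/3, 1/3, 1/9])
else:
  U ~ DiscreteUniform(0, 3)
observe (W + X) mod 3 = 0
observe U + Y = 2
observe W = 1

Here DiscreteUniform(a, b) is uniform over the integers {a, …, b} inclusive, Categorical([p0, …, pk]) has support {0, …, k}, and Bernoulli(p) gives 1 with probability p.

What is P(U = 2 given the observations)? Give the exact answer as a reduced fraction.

Enumerate traces; 4 have nonzero weight after conditioning:
  (Z=0, W=1, Y=0, X=2, U=2) weight 1/120
  (Z=0, W=1, Y=1, X=2, U=1) weight 1/40
  (Z=1, W=1, Y=0, X=2, U=2) weight 1/120
  (Z=1, W=1, Y=1, X=2, U=1) weight 1/40
Group by U:
  weight(U=1) = 1/20
  weight(U=2) = 1/60
Total weight = 1/20 + 1/60 = 1/15
P(U=1 | obs) = 1/20 / 1/15 = 3/4
P(U=2 | obs) = 1/60 / 1/15 = 1/4

P(U = 2 | obs) = 1/4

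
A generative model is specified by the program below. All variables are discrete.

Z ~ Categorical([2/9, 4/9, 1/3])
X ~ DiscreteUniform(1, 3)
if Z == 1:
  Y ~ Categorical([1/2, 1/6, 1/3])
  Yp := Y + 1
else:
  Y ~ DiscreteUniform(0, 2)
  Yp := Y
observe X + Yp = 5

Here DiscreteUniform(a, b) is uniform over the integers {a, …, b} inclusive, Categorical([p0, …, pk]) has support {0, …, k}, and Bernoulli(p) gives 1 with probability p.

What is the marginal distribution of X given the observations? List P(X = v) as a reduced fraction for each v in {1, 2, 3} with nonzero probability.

P(X=2) = 4/11, P(X=3) = 7/11

Enumerate traces; 4 have nonzero weight after conditioning:
  (Z=0, X=3, Y=2) weight 2/81
  (Z=1, X=2, Y=2) weight 4/81
  (Z=1, X=3, Y=1) weight 2/81
  (Z=2, X=3, Y=2) weight 1/27
Group by X:
  weight(X=2) = 4/81
  weight(X=3) = 7/81
Total weight = 4/81 + 7/81 = 11/81
P(X=2 | obs) = 4/81 / 11/81 = 4/11
P(X=3 | obs) = 7/81 / 11/81 = 7/11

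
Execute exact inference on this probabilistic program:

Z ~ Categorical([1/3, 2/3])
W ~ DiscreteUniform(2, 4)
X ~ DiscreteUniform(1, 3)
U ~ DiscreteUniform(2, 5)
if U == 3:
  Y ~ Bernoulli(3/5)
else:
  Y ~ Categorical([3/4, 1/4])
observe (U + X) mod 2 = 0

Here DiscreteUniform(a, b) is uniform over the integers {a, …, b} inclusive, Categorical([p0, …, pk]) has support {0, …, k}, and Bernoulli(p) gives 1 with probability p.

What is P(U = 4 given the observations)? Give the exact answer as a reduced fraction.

Enumerate traces; 72 have nonzero weight after conditioning:
  (Z=0, W=2, X=1, U=3, Y=0) weight 1/270
  (Z=0, W=2, X=1, U=3, Y=1) weight 1/180
  (Z=0, W=2, X=1, U=5, Y=0) weight 1/144
  (Z=0, W=2, X=1, U=5, Y=1) weight 1/432
  (Z=0, W=2, X=2, U=2, Y=0) weight 1/144
  (Z=0, W=2, X=2, U=2, Y=1) weight 1/432
  (Z=0, W=2, X=2, U=4, Y=0) weight 1/144
  (Z=0, W=2, X=2, U=4, Y=1) weight 1/432
  … 64 more
Group by U:
  weight(U=2) = 1/12
  weight(U=3) = 1/6
  weight(U=4) = 1/12
  weight(U=5) = 1/6
Total weight = 1/12 + 1/6 + 1/12 + 1/6 = 1/2
P(U=2 | obs) = 1/12 / 1/2 = 1/6
P(U=3 | obs) = 1/6 / 1/2 = 1/3
P(U=4 | obs) = 1/12 / 1/2 = 1/6
P(U=5 | obs) = 1/6 / 1/2 = 1/3

P(U = 4 | obs) = 1/6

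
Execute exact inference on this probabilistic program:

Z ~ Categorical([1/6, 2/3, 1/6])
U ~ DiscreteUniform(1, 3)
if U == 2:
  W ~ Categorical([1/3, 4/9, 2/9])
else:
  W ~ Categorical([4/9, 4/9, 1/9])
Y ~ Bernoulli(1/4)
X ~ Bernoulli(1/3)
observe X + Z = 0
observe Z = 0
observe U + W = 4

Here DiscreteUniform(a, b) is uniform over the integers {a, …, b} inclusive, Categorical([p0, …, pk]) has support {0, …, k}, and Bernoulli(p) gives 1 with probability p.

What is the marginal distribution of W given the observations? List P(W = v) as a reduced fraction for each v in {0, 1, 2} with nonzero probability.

Enumerate traces; 4 have nonzero weight after conditioning:
  (Z=0, U=2, W=2, Y=0, X=0) weight 1/162
  (Z=0, U=2, W=2, Y=1, X=0) weight 1/486
  (Z=0, U=3, W=1, Y=0, X=0) weight 1/81
  (Z=0, U=3, W=1, Y=1, X=0) weight 1/243
Group by W:
  weight(W=1) = 4/243
  weight(W=2) = 2/243
Total weight = 4/243 + 2/243 = 2/81
P(W=1 | obs) = 4/243 / 2/81 = 2/3
P(W=2 | obs) = 2/243 / 2/81 = 1/3

P(W=1) = 2/3, P(W=2) = 1/3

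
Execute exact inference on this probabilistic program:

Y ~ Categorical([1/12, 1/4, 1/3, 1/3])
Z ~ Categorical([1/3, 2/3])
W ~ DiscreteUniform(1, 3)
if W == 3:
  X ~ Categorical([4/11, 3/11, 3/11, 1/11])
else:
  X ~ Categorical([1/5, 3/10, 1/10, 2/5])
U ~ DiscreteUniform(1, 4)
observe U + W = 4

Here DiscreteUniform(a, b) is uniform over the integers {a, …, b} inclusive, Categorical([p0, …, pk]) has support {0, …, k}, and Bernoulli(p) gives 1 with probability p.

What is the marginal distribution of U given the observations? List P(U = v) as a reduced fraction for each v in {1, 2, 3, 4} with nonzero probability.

P(U=1) = 1/3, P(U=2) = 1/3, P(U=3) = 1/3

Enumerate traces; 96 have nonzero weight after conditioning:
  (Y=0, Z=0, W=1, X=0, U=3) weight 1/2160
  (Y=0, Z=0, W=1, X=1, U=3) weight 1/1440
  (Y=0, Z=0, W=1, X=2, U=3) weight 1/4320
  (Y=0, Z=0, W=1, X=3, U=3) weight 1/1080
  (Y=0, Z=0, W=2, X=0, U=2) weight 1/2160
  (Y=0, Z=0, W=2, X=1, U=2) weight 1/1440
  (Y=0, Z=0, W=2, X=2, U=2) weight 1/4320
  (Y=0, Z=0, W=2, X=3, U=2) weight 1/1080
  (Y=0, Z=0, W=3, X=0, U=1) weight 1/1188
  … 87 more
Group by U:
  weight(U=1) = 1/12
  weight(U=2) = 1/12
  weight(U=3) = 1/12
Total weight = 1/12 + 1/12 + 1/12 = 1/4
P(U=1 | obs) = 1/12 / 1/4 = 1/3
P(U=2 | obs) = 1/12 / 1/4 = 1/3
P(U=3 | obs) = 1/12 / 1/4 = 1/3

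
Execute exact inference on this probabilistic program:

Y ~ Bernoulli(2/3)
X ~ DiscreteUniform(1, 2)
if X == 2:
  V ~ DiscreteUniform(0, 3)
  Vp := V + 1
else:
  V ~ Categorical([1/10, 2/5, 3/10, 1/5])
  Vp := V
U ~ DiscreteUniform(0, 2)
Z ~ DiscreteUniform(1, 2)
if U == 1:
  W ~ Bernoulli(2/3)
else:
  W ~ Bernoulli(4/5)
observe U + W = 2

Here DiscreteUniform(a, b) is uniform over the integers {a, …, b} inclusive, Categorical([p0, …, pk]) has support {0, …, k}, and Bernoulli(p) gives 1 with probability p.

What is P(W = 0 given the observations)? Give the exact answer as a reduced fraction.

Enumerate traces; 64 have nonzero weight after conditioning:
  (Y=0, X=1, V=0, U=1, Z=1, W=1) weight 1/540
  (Y=0, X=1, V=0, U=1, Z=2, W=1) weight 1/540
  (Y=0, X=1, V=0, U=2, Z=1, W=0) weight 1/1800
  (Y=0, X=1, V=0, U=2, Z=2, W=0) weight 1/1800
  (Y=0, X=1, V=1, U=1, Z=1, W=1) weight 1/135
  (Y=0, X=1, V=1, U=1, Z=2, W=1) weight 1/135
  (Y=0, X=1, V=1, U=2, Z=1, W=0) weight 1/450
  (Y=0, X=1, V=1, U=2, Z=2, W=0) weight 1/450
  … 56 more
Group by W:
  weight(W=0) = 1/15
  weight(W=1) = 2/9
Total weight = 1/15 + 2/9 = 13/45
P(W=0 | obs) = 1/15 / 13/45 = 3/13
P(W=1 | obs) = 2/9 / 13/45 = 10/13

P(W = 0 | obs) = 3/13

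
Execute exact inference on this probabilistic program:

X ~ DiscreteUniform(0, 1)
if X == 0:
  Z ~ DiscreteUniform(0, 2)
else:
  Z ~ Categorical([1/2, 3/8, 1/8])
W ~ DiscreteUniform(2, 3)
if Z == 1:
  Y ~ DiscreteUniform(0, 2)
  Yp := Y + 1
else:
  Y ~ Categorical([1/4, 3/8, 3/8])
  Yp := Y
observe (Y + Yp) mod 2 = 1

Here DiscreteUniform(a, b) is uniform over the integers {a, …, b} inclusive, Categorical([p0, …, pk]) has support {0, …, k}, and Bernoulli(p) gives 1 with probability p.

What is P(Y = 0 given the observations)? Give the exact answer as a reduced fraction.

Enumerate traces; 12 have nonzero weight after conditioning:
  (X=0, Z=1, W=2, Y=0) weight 1/36
  (X=0, Z=1, W=2, Y=1) weight 1/36
  (X=0, Z=1, W=2, Y=2) weight 1/36
  (X=0, Z=1, W=3, Y=0) weight 1/36
  (X=0, Z=1, W=3, Y=1) weight 1/36
  (X=0, Z=1, W=3, Y=2) weight 1/36
  (X=1, Z=1, W=2, Y=0) weight 1/32
  (X=1, Z=1, W=2, Y=1) weight 1/32
  … 4 more
Group by Y:
  weight(Y=0) = 17/144
  weight(Y=1) = 17/144
  weight(Y=2) = 17/144
Total weight = 17/144 + 17/144 + 17/144 = 17/48
P(Y=0 | obs) = 17/144 / 17/48 = 1/3
P(Y=1 | obs) = 17/144 / 17/48 = 1/3
P(Y=2 | obs) = 17/144 / 17/48 = 1/3

P(Y = 0 | obs) = 1/3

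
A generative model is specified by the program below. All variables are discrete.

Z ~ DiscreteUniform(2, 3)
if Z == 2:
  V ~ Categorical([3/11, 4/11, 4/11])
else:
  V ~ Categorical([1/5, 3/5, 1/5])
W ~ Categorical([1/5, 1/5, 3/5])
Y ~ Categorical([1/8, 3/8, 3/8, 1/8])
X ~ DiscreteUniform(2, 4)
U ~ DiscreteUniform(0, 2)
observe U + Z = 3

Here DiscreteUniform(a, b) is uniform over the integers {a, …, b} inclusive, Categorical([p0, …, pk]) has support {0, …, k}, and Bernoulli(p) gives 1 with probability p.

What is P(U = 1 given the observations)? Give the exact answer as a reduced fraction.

P(U = 1 | obs) = 1/2

Enumerate traces; 216 have nonzero weight after conditioning:
  (Z=2, V=0, W=0, Y=0, X=2, U=1) weight 1/2640
  (Z=2, V=0, W=0, Y=0, X=3, U=1) weight 1/2640
  (Z=2, V=0, W=0, Y=0, X=4, U=1) weight 1/2640
  (Z=2, V=0, W=0, Y=1, X=2, U=1) weight 1/880
  (Z=2, V=0, W=0, Y=1, X=3, U=1) weight 1/880
  (Z=2, V=0, W=0, Y=1, X=4, U=1) weight 1/880
  (Z=2, V=0, W=0, Y=2, X=2, U=1) weight 1/880
  (Z=2, V=0, W=0, Y=2, X=3, U=1) weight 1/880
  (Z=3, V=0, W=0, Y=0, X=2, U=0) weight 1/3600
  … 207 more
Group by U:
  weight(U=0) = 1/6
  weight(U=1) = 1/6
Total weight = 1/6 + 1/6 = 1/3
P(U=0 | obs) = 1/6 / 1/3 = 1/2
P(U=1 | obs) = 1/6 / 1/3 = 1/2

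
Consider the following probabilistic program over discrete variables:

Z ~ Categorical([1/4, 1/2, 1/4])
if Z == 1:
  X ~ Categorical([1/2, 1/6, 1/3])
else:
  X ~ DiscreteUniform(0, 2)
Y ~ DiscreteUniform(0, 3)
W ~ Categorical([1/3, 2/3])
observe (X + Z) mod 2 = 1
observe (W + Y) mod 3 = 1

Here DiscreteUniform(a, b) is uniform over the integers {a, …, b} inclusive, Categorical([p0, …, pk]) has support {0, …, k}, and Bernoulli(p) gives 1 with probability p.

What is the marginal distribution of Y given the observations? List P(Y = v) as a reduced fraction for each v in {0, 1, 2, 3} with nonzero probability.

Enumerate traces; 12 have nonzero weight after conditioning:
  (Z=0, X=1, Y=0, W=1) weight 1/72
  (Z=0, X=1, Y=1, W=0) weight 1/144
  (Z=0, X=1, Y=3, W=1) weight 1/72
  (Z=1, X=0, Y=0, W=1) weight 1/24
  (Z=1, X=0, Y=1, W=0) weight 1/48
  (Z=1, X=0, Y=3, W=1) weight 1/24
  (Z=1, X=2, Y=0, W=1) weight 1/36
  (Z=1, X=2, Y=1, W=0) weight 1/72
  … 4 more
Group by Y:
  weight(Y=0) = 7/72
  weight(Y=1) = 7/144
  weight(Y=3) = 7/72
Total weight = 7/72 + 7/144 + 7/72 = 35/144
P(Y=0 | obs) = 7/72 / 35/144 = 2/5
P(Y=1 | obs) = 7/144 / 35/144 = 1/5
P(Y=3 | obs) = 7/72 / 35/144 = 2/5

P(Y=0) = 2/5, P(Y=1) = 1/5, P(Y=3) = 2/5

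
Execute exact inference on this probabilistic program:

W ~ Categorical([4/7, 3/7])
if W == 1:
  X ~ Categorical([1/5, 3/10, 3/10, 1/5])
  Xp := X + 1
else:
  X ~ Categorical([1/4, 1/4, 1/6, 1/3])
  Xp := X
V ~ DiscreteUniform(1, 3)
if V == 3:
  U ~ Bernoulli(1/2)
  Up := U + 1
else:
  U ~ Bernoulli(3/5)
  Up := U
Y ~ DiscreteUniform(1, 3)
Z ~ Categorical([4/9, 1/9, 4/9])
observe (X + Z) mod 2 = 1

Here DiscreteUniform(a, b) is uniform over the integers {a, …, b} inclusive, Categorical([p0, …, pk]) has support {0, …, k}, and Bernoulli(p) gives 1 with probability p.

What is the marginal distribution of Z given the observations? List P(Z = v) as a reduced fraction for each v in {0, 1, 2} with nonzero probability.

P(Z=0) = 92/203, P(Z=1) = 19/203, P(Z=2) = 92/203

Enumerate traces; 216 have nonzero weight after conditioning:
  (W=0, X=0, V=1, U=0, Y=1, Z=1) weight 2/2835
  (W=0, X=0, V=1, U=0, Y=2, Z=1) weight 2/2835
  (W=0, X=0, V=1, U=0, Y=3, Z=1) weight 2/2835
  (W=0, X=0, V=1, U=1, Y=1, Z=1) weight 1/945
  (W=0, X=0, V=1, U=1, Y=2, Z=1) weight 1/945
  (W=0, X=0, V=1, U=1, Y=3, Z=1) weight 1/945
  (W=0, X=0, V=2, U=0, Y=1, Z=1) weight 2/2835
  (W=0, X=0, V=2, U=0, Y=2, Z=1) weight 2/2835
  (W=0, X=1, V=1, U=0, Y=1, Z=0) weight 8/2835
  (W=0, X=1, V=1, U=0, Y=1, Z=2) weight 8/2835
  … 206 more
Group by Z:
  weight(Z=0) = 46/189
  weight(Z=1) = 19/378
  weight(Z=2) = 46/189
Total weight = 46/189 + 19/378 + 46/189 = 29/54
P(Z=0 | obs) = 46/189 / 29/54 = 92/203
P(Z=1 | obs) = 19/378 / 29/54 = 19/203
P(Z=2 | obs) = 46/189 / 29/54 = 92/203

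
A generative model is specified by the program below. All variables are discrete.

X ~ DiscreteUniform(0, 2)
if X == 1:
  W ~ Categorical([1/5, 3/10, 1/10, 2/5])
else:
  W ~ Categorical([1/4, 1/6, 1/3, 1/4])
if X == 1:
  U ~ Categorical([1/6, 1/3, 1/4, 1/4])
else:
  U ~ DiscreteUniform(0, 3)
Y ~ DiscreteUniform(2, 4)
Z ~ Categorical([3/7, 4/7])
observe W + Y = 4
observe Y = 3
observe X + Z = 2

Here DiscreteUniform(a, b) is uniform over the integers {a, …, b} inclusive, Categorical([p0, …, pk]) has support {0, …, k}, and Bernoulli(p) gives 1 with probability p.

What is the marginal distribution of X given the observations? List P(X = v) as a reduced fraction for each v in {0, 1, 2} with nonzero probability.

P(X=1) = 12/17, P(X=2) = 5/17

Enumerate traces; 8 have nonzero weight after conditioning:
  (X=1, W=1, U=0, Y=3, Z=1) weight 1/315
  (X=1, W=1, U=1, Y=3, Z=1) weight 2/315
  (X=1, W=1, U=2, Y=3, Z=1) weight 1/210
  (X=1, W=1, U=3, Y=3, Z=1) weight 1/210
  (X=2, W=1, U=0, Y=3, Z=0) weight 1/504
  (X=2, W=1, U=1, Y=3, Z=0) weight 1/504
  (X=2, W=1, U=2, Y=3, Z=0) weight 1/504
  (X=2, W=1, U=3, Y=3, Z=0) weight 1/504
Group by X:
  weight(X=1) = 2/105
  weight(X=2) = 1/126
Total weight = 2/105 + 1/126 = 17/630
P(X=1 | obs) = 2/105 / 17/630 = 12/17
P(X=2 | obs) = 1/126 / 17/630 = 5/17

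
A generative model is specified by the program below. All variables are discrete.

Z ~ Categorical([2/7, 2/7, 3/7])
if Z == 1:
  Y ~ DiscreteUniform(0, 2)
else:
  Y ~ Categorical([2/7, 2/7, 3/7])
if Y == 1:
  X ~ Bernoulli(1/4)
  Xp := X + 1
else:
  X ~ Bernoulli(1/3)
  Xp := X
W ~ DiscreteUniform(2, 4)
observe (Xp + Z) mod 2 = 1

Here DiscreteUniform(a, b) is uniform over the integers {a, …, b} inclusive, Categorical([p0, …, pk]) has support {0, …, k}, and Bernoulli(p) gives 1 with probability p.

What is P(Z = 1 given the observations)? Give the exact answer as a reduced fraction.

Enumerate traces; 27 have nonzero weight after conditioning:
  (Z=0, Y=0, X=1, W=2) weight 4/441
  (Z=0, Y=0, X=1, W=3) weight 4/441
  (Z=0, Y=0, X=1, W=4) weight 4/441
  (Z=0, Y=1, X=0, W=2) weight 1/49
  (Z=0, Y=1, X=0, W=3) weight 1/49
  (Z=0, Y=1, X=0, W=4) weight 1/49
  (Z=0, Y=2, X=1, W=2) weight 2/147
  (Z=0, Y=2, X=1, W=3) weight 2/147
  (Z=1, Y=0, X=0, W=2) weight 4/189
  (Z=2, Y=0, X=1, W=2) weight 2/147
  … 17 more
Group by Z:
  weight(Z=0) = 19/147
  weight(Z=1) = 19/126
  weight(Z=2) = 19/98
Total weight = 19/147 + 19/126 + 19/98 = 209/441
P(Z=0 | obs) = 19/147 / 209/441 = 3/11
P(Z=1 | obs) = 19/126 / 209/441 = 7/22
P(Z=2 | obs) = 19/98 / 209/441 = 9/22

P(Z = 1 | obs) = 7/22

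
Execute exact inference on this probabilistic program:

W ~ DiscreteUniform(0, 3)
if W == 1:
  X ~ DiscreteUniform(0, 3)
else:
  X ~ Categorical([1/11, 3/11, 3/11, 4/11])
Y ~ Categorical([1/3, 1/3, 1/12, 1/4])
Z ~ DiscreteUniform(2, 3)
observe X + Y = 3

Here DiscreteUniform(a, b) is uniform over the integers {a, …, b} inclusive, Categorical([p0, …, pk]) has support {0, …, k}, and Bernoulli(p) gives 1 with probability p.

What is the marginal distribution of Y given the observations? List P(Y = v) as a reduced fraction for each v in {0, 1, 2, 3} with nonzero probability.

P(Y=0) = 59/135, P(Y=1) = 47/135, P(Y=2) = 47/540, P(Y=3) = 23/180

Enumerate traces; 32 have nonzero weight after conditioning:
  (W=0, X=0, Y=3, Z=2) weight 1/352
  (W=0, X=0, Y=3, Z=3) weight 1/352
  (W=0, X=1, Y=2, Z=2) weight 1/352
  (W=0, X=1, Y=2, Z=3) weight 1/352
  (W=0, X=2, Y=1, Z=2) weight 1/88
  (W=0, X=2, Y=1, Z=3) weight 1/88
  (W=0, X=3, Y=0, Z=2) weight 1/66
  (W=0, X=3, Y=0, Z=3) weight 1/66
  … 24 more
Group by Y:
  weight(Y=0) = 59/528
  weight(Y=1) = 47/528
  weight(Y=2) = 47/2112
  weight(Y=3) = 23/704
Total weight = 59/528 + 47/528 + 47/2112 + 23/704 = 45/176
P(Y=0 | obs) = 59/528 / 45/176 = 59/135
P(Y=1 | obs) = 47/528 / 45/176 = 47/135
P(Y=2 | obs) = 47/2112 / 45/176 = 47/540
P(Y=3 | obs) = 23/704 / 45/176 = 23/180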